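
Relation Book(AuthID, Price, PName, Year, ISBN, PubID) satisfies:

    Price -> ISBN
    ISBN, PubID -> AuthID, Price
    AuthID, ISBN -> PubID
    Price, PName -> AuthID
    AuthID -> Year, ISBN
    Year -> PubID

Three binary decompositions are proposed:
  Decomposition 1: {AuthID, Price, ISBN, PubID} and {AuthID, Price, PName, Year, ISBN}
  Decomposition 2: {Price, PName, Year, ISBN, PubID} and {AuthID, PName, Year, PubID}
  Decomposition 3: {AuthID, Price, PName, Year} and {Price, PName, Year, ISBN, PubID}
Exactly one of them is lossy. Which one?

Decomposition 1: common = {AuthID, Price, ISBN}, closure = {AuthID, Price, Year, ISBN, PubID} → lossless.
Decomposition 2: common = {PName, Year, PubID}, closure = {PName, Year, PubID} → lossy.
Decomposition 3: common = {Price, PName, Year}, closure = {AuthID, Price, PName, Year, ISBN, PubID} → lossless.

Decomposition 2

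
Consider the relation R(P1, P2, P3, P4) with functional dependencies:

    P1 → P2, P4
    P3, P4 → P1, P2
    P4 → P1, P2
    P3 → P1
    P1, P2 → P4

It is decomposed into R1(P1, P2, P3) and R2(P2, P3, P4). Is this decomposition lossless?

Common attributes: R1 ∩ R2 = {P2, P3}.
Closure of {P2, P3}: P3 → P1 applies, adding P1; P1, P2 → P4 applies, adding P4. So (P2, P3)⁺ = {P1, P2, P3, P4}.
This closure contains every attribute of R1, so R1 ∩ R2 → R1. The join is lossless.

Yes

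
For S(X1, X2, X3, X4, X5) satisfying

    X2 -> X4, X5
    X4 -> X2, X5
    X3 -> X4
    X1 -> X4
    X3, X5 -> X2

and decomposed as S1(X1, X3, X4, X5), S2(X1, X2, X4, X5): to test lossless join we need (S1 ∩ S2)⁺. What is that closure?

X1, X2, X4, X5

S1 ∩ S2 = {X1, X4, X5}.
X4 → X2, X5 applies, adding X2
Closure: {X1, X2, X4, X5}.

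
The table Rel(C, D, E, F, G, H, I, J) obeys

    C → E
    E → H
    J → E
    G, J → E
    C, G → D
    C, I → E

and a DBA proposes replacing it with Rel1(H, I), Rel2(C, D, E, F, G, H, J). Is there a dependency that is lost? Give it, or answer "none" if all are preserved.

none

C → E lies within Rel2.
E → H lies within Rel2.
J → E lies within Rel2.
G, J → E lies within Rel2.
C, G → D lies within Rel2.
C, I → E: restricted closure across fragments reaches E.
Every dependency is enforceable on the fragments, so the decomposition is dependency-preserving.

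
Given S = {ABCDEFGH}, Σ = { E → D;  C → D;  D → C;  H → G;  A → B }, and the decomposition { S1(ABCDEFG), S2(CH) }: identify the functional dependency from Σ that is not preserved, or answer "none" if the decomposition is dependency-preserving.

Check H → G: no single fragment contains all of {GH}, and the restricted closure of {H} across the fragments never reaches {G}.
E → D is preserved.
C → D is preserved.
D → C is preserved.
A → B is preserved.

H → G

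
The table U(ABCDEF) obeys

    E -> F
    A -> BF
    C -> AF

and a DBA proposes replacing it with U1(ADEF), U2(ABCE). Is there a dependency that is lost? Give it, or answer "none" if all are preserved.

none

E → F lies within U1.
A → BF: restricted closure across fragments reaches BF.
C → AF: restricted closure across fragments reaches AF.
Every dependency is enforceable on the fragments, so the decomposition is dependency-preserving.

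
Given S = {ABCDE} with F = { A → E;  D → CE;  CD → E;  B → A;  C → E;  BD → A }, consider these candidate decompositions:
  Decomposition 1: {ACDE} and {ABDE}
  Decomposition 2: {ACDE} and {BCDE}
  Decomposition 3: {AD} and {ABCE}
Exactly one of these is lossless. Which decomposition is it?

Decomposition 1

Decomposition 1: common = {ADE}, closure = {ACDE} → lossless.
Decomposition 2: common = {CDE}, closure = {CDE} → lossy.
Decomposition 3: common = {A}, closure = {AE} → lossy.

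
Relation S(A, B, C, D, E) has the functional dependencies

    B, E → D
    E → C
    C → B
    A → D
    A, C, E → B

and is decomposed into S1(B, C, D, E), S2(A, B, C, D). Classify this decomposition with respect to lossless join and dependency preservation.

lossy but dependency-preserving

Lossless test: (B, C, D)⁺ = {B, C, D}, which is a superkey of neither fragment — lossy.
Dependency preservation: A, C, E → B is not contained in any single fragment, but the restricted closure of its left-hand side across the fragments still reaches the right-hand side; the remaining FDs each lie inside some fragment. All dependencies are preserved.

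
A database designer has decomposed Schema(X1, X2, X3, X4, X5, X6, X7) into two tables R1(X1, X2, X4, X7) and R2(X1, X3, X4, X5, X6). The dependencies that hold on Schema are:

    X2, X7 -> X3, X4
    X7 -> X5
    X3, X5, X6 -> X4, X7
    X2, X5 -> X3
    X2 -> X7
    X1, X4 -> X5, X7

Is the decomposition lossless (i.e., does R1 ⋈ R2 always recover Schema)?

Common attributes: R1 ∩ R2 = {X1, X4}.
Closure of {X1, X4}: X1, X4 → X5, X7 applies, adding X5, X7. So (X1, X4)⁺ = {X1, X4, X5, X7}.
The closure contains neither all of R1 = {X1, X2, X4, X7} nor all of R2 = {X1, X3, X4, X5, X6}, so the common attributes are not a superkey of either fragment. The join is lossy.

No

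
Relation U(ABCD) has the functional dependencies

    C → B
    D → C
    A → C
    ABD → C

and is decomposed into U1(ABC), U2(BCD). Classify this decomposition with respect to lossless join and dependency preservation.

Lossless test: (BC)⁺ = {BC}, which is a superkey of neither fragment — lossy.
Dependency preservation: ABD → C is not contained in any single fragment, but the restricted closure of its left-hand side across the fragments still reaches the right-hand side; the remaining FDs each lie inside some fragment. All dependencies are preserved.

lossy but dependency-preserving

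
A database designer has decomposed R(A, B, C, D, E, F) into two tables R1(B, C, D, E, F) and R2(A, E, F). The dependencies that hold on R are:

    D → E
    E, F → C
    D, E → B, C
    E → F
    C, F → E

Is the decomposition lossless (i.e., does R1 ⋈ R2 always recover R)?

Common attributes: R1 ∩ R2 = {E, F}.
Closure of {E, F}: E, F → C applies, adding C. So (E, F)⁺ = {C, E, F}.
The closure contains neither all of R1 = {B, C, D, E, F} nor all of R2 = {A, E, F}, so the common attributes are not a superkey of either fragment. The join is lossy.

No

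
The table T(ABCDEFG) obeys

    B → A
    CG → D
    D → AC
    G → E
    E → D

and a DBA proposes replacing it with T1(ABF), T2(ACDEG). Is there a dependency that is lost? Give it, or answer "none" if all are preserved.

none

B → A lies within T1.
CG → D lies within T2.
D → AC lies within T2.
G → E lies within T2.
E → D lies within T2.
Every dependency is enforceable on the fragments, so the decomposition is dependency-preserving.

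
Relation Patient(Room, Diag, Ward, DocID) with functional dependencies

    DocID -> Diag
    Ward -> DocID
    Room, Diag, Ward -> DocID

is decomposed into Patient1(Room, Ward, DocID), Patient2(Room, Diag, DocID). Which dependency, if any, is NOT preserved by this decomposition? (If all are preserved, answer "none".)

DocID → Diag lies within Patient2.
Ward → DocID lies within Patient1.
Room, Diag, Ward → DocID: restricted closure across fragments reaches DocID.
Every dependency is enforceable on the fragments, so the decomposition is dependency-preserving.

none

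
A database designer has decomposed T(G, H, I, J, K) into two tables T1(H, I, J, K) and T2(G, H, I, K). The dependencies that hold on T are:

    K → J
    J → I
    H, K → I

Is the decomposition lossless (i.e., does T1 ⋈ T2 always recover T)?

Common attributes: T1 ∩ T2 = {H, I, K}.
Closure of {H, I, K}: K → J applies, adding J. So (H, I, K)⁺ = {H, I, J, K}.
This closure contains every attribute of T1, so T1 ∩ T2 → T1. The join is lossless.

Yes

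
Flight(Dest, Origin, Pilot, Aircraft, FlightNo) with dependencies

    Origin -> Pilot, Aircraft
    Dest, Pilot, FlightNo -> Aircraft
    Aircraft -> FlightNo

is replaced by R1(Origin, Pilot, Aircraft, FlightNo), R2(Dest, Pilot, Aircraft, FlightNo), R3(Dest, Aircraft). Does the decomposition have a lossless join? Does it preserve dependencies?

lossy but dependency-preserving

Lossless test (chase): Rows 1 and 3 agree on Aircraft; apply Aircraft→FlightNo and equate their FlightNo entries. No row becomes fully distinguished — the join is lossy.
Dependency preservation: every FD's attributes lie within a single fragment, so each can be enforced locally — preserved.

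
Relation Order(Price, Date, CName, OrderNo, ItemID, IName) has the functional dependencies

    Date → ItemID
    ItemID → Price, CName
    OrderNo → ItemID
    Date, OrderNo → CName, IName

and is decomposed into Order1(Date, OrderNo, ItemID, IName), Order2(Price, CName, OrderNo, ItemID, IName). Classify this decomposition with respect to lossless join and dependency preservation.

lossless and dependency-preserving

Lossless test: (OrderNo, ItemID, IName)⁺ = {Price, CName, OrderNo, ItemID, IName}, which contains all of one fragment — lossless.
Dependency preservation: Date, OrderNo → CName, IName is not contained in any single fragment, but the restricted closure of its left-hand side across the fragments still reaches the right-hand side; the remaining FDs each lie inside some fragment. All dependencies are preserved.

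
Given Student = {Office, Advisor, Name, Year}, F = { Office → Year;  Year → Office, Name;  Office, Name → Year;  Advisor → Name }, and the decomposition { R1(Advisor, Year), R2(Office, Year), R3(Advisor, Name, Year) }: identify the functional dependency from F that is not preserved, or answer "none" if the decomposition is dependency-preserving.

none

Office → Year lies within R2.
Year → Office, Name: restricted closure across fragments reaches Office, Name.
Office, Name → Year: restricted closure across fragments reaches Year.
Advisor → Name lies within R3.
Every dependency is enforceable on the fragments, so the decomposition is dependency-preserving.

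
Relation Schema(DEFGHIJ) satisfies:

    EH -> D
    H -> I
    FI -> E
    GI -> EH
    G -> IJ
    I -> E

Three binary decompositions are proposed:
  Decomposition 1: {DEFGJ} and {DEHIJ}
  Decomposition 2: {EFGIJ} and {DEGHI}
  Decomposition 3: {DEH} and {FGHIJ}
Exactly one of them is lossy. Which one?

Decomposition 1: common = {DEJ}, closure = {DEJ} → lossy.
Decomposition 2: common = {EGI}, closure = {DEGHIJ} → lossless.
Decomposition 3: common = {H}, closure = {DEHI} → lossless.

Decomposition 1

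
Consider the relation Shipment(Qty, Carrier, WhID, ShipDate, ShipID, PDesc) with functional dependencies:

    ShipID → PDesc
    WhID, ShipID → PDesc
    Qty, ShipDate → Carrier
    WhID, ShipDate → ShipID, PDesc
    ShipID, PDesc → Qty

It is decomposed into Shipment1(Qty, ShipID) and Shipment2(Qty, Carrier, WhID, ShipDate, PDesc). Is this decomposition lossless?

No

Common attributes: Shipment1 ∩ Shipment2 = {Qty}.
No dependency enlarges {Qty}, so (Qty)⁺ = {Qty}.
The closure contains neither all of Shipment1 = {Qty, ShipID} nor all of Shipment2 = {Qty, Carrier, WhID, ShipDate, PDesc}, so the common attributes are not a superkey of either fragment. The join is lossy.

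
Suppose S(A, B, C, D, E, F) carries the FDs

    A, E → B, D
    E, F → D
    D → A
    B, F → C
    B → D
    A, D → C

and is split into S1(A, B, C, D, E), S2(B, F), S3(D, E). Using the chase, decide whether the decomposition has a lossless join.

Chase test. Columns are A, B, C, D, E, F; row i has aⱼ where attribute j ∈ Si, else bᵢⱼ.
Initial tableau (one row per fragment):
  row 1: a1 a2 a3 a4 a5 b16
  row 2: b21 a2 b23 b24 b25 a6
  row 3: b31 b32 b33 a4 a5 b36
Rows 1 and 3 agree on D; apply D→A and equate their A entries.
Rows 1 and 2 agree on B; apply B→D and equate their D entries.
Rows 1 and 3 agree on A, D; apply A, D→C and equate their C entries.
Rows 1 and 3 agree on A, E; apply A, E→B, D and equate their B, D entries.
Rows 1 and 2 agree on D; apply D→A and equate their A entries.
Rows 1 and 2 agree on A, D; apply A, D→C and equate their C entries.
No row becomes fully distinguished — the join is lossy.

No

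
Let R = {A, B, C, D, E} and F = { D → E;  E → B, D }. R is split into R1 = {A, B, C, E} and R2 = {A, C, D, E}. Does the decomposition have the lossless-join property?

Common attributes: R1 ∩ R2 = {A, C, E}.
Closure of {A, C, E}: E → B, D applies, adding B, D. So (A, C, E)⁺ = {A, B, C, D, E}.
This closure contains every attribute of R1, so R1 ∩ R2 → R1. The join is lossless.

Yes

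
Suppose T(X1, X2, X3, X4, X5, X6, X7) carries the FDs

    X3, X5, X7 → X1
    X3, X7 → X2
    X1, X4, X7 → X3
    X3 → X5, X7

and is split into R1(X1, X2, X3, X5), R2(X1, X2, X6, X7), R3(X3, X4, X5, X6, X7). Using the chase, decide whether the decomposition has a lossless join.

Chase test. Columns are X1, X2, X3, X4, X5, X6, X7; row i has aⱼ where attribute j ∈ Ri, else bᵢⱼ.
Initial tableau (one row per fragment):
  row 1: a1 a2 a3 b14 a5 b16 b17
  row 2: a1 a2 b23 b24 b25 a6 a7
  row 3: b31 b32 a3 a4 a5 a6 a7
Rows 1 and 3 agree on X3; apply X3→X5, X7 and equate their X5, X7 entries.
Rows 1 and 3 agree on X3, X5, X7; apply X3, X5, X7→X1 and equate their X1 entries.
Rows 1 and 3 agree on X3, X7; apply X3, X7→X2 and equate their X2 entries.
Row 3 is now all distinguished symbols — the join is lossless.

Yes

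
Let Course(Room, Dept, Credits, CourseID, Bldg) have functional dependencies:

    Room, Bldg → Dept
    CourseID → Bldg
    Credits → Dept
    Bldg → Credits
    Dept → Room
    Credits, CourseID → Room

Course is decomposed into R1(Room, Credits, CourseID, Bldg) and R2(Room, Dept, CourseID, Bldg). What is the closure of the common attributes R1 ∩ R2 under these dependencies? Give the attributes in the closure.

R1 ∩ R2 = {Room, CourseID, Bldg}.
Room, Bldg → Dept applies, adding Dept
Bldg → Credits applies, adding Credits
Closure: {Room, Dept, Credits, CourseID, Bldg}.

Room, Dept, Credits, CourseID, Bldg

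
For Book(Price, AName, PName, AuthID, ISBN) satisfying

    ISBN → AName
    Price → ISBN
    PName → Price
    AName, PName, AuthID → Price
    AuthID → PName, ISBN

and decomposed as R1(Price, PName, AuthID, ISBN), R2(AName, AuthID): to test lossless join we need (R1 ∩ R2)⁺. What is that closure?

R1 ∩ R2 = {AuthID}.
AuthID → PName, ISBN applies, adding PName, ISBN
ISBN → AName applies, adding AName
PName → Price applies, adding Price
Closure: {Price, AName, PName, AuthID, ISBN}.

Price, AName, PName, AuthID, ISBN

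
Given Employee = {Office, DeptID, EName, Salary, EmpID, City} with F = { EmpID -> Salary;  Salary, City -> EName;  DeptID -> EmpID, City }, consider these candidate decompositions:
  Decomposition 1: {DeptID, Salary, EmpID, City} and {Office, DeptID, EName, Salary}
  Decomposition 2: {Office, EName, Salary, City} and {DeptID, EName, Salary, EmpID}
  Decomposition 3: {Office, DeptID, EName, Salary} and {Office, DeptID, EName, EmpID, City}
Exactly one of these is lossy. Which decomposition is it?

Decomposition 1: common = {DeptID, Salary}, closure = {DeptID, EName, Salary, EmpID, City} → lossless.
Decomposition 2: common = {EName, Salary}, closure = {EName, Salary} → lossy.
Decomposition 3: common = {Office, DeptID, EName}, closure = {Office, DeptID, EName, Salary, EmpID, City} → lossless.

Decomposition 2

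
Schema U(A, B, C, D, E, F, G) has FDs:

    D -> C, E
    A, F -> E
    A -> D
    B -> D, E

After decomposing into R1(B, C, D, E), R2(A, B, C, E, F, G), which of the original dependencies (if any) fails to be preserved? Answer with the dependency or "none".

A -> D

Check A → D: no single fragment contains all of {A, D}, and the restricted closure of {A} across the fragments never reaches {D}.
D → C, E is preserved.
A, F → E is preserved.
B → D, E is preserved.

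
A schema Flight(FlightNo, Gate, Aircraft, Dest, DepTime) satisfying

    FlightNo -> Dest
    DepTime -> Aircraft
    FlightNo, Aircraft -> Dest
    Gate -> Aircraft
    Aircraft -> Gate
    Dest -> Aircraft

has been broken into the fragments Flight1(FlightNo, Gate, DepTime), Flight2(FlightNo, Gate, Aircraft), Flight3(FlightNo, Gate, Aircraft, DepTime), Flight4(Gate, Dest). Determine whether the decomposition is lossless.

No

Chase test. Columns are FlightNo, Gate, Aircraft, Dest, DepTime; row i has aⱼ where attribute j ∈ Flighti, else bᵢⱼ.
Initial tableau (one row per fragment):
  row 1: a1 a2 b13 b14 a5
  row 2: a1 a2 a3 b24 b25
  row 3: a1 a2 a3 b34 a5
  row 4: b41 a2 b43 a4 b45
Rows 1 and 2 agree on FlightNo; apply FlightNo→Dest and equate their Dest entries.
Rows 1 and 3 agree on FlightNo; apply FlightNo→Dest and equate their Dest entries.
Rows 1 and 3 agree on DepTime; apply DepTime→Aircraft and equate their Aircraft entries.
Rows 1 and 4 agree on Gate; apply Gate→Aircraft and equate their Aircraft entries.
No row becomes fully distinguished — the join is lossy.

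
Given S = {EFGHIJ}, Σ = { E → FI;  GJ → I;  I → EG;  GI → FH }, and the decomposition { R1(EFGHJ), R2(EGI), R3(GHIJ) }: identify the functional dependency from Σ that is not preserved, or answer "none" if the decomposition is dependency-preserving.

none

E → FI: restricted closure across fragments reaches FI.
GJ → I lies within R3.
I → EG lies within R2.
GI → FH: restricted closure across fragments reaches FH.
Every dependency is enforceable on the fragments, so the decomposition is dependency-preserving.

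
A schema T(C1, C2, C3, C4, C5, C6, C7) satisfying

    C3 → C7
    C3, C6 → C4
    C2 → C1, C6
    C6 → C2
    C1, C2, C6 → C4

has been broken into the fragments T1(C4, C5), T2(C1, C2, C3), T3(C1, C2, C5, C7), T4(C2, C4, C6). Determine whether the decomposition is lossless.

Chase test. Columns are C1, C2, C3, C4, C5, C6, C7; row i has aⱼ where attribute j ∈ Ti, else bᵢⱼ.
Initial tableau (one row per fragment):
  row 1: b11 b12 b13 a4 a5 b16 b17
  row 2: a1 a2 a3 b24 b25 b26 b27
  row 3: a1 a2 b33 b34 a5 b36 a7
  row 4: b41 a2 b43 a4 b45 a6 b47
Rows 2 and 3 agree on C2; apply C2→C1, C6 and equate their C1, C6 entries.
Rows 2 and 4 agree on C2; apply C2→C1, C6 and equate their C1, C6 entries.
Rows 2 and 3 agree on C1, C2, C6; apply C1, C2, C6→C4 and equate their C4 entries.
Rows 2 and 4 agree on C1, C2, C6; apply C1, C2, C6→C4 and equate their C4 entries.
No row becomes fully distinguished — the join is lossy.

No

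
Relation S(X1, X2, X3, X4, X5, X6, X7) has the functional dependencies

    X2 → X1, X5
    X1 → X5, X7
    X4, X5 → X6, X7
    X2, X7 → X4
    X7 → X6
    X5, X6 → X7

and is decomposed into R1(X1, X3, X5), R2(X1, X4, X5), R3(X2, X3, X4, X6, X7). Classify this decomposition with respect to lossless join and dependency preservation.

Lossless test (chase): Rows 1 and 2 agree on X1; apply X1→X5, X7 and equate their X5, X7 entries. Rows 1 and 2 agree on X7; apply X7→X6 and equate their X6 entries. No row becomes fully distinguished — the join is lossy.
Dependency preservation: the restricted closure of {X2} across the fragments never reaches {X1, X5}, so X2 → X1, X5 cannot be enforced without a join — not preserved.

lossy and not dependency-preserving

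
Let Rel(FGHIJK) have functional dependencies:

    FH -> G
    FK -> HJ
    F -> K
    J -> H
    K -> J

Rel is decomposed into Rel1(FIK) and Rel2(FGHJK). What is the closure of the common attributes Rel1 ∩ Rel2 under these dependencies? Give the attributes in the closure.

Rel1 ∩ Rel2 = {FK}.
FK → HJ applies, adding HJ
FH → G applies, adding G
Closure: {FGHJK}.

FGHJK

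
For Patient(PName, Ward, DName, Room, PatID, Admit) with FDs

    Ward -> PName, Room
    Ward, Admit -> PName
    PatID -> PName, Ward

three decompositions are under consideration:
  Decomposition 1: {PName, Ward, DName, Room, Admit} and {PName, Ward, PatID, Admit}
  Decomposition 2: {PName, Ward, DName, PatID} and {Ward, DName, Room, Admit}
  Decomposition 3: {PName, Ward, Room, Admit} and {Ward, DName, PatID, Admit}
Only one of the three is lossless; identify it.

Decomposition 1: common = {PName, Ward, Admit}, closure = {PName, Ward, Room, Admit} → lossy.
Decomposition 2: common = {Ward, DName}, closure = {PName, Ward, DName, Room} → lossy.
Decomposition 3: common = {Ward, Admit}, closure = {PName, Ward, Room, Admit} → lossless.

Decomposition 3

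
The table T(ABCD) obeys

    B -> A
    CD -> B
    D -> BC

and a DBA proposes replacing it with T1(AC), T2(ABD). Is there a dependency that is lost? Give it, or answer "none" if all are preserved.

Check D → BC: no single fragment contains all of {BCD}, and the restricted closure of {D} across the fragments never reaches {BC}.
B → A is preserved.
CD → B is preserved.

D -> BC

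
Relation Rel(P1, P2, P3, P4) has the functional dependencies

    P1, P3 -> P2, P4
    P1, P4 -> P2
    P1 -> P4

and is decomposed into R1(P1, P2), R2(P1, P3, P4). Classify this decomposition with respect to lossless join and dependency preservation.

Lossless test: (P1)⁺ = {P1, P2, P4}, which contains all of one fragment — lossless.
Dependency preservation: P1, P3 → P2, P4; P1, P4 → P2 are not contained in any single fragment, but the restricted closure of each left-hand side across the fragments still reaches the right-hand side; the remaining FDs each lie inside some fragment. All dependencies are preserved.

lossless and dependency-preserving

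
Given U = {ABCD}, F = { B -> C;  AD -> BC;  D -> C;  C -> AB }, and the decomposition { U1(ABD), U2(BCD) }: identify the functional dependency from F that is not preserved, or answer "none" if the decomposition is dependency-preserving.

none

B → C lies within U2.
AD → BC: restricted closure across fragments reaches BC.
D → C lies within U2.
C → AB: restricted closure across fragments reaches AB.
Every dependency is enforceable on the fragments, so the decomposition is dependency-preserving.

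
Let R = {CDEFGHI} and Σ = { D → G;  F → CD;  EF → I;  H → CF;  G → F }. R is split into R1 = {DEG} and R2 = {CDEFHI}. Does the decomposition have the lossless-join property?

Common attributes: R1 ∩ R2 = {DE}.
Closure of {DE}: D → G applies, adding G; G → F applies, adding F; F → CD applies, adding C; EF → I applies, adding I. So (DE)⁺ = {CDEFGI}.
This closure contains every attribute of R1, so R1 ∩ R2 → R1. The join is lossless.

Yes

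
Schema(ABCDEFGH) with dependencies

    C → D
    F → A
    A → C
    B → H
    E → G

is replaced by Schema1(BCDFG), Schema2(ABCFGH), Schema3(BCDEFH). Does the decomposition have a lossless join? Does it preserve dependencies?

Lossless test (chase): Rows 1 and 2 agree on C; apply C→D and equate their D entries. Rows 1 and 2 agree on F; apply F→A and equate their A entries. Rows 1 and 3 agree on F; apply F→A and equate their A entries. Rows 1 and 2 agree on B; apply B→H and equate their H entries. No row becomes fully distinguished — the join is lossy.
Dependency preservation: the restricted closure of {E} across the fragments never reaches {G}, so E → G cannot be enforced without a join — not preserved.

lossy and not dependency-preserving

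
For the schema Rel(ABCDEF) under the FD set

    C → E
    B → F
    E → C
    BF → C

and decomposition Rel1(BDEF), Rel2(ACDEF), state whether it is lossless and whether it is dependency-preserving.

Lossless test: (DEF)⁺ = {CDEF}, which is a superkey of neither fragment — lossy.
Dependency preservation: BF → C is not contained in any single fragment, but the restricted closure of its left-hand side across the fragments still reaches the right-hand side; the remaining FDs each lie inside some fragment. All dependencies are preserved.

lossy but dependency-preserving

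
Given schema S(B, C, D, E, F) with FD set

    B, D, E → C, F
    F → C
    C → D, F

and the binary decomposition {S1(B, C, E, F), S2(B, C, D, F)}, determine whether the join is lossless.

Yes

Common attributes: S1 ∩ S2 = {B, C, F}.
Closure of {B, C, F}: C → D, F applies, adding D. So (B, C, F)⁺ = {B, C, D, F}.
This closure contains every attribute of S2, so S1 ∩ S2 → S2. The join is lossless.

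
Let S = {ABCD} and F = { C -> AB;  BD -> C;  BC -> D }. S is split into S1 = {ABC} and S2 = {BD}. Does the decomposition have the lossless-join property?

Common attributes: S1 ∩ S2 = {B}.
No dependency enlarges {B}, so (B)⁺ = {B}.
The closure contains neither all of S1 = {ABC} nor all of S2 = {BD}, so the common attributes are not a superkey of either fragment. The join is lossy.

No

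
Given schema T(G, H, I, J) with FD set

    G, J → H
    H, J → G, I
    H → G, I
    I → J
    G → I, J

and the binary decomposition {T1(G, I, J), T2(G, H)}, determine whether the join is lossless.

Yes

Common attributes: T1 ∩ T2 = {G}.
Closure of {G}: G → I, J applies, adding I, J; G, J → H applies, adding H. So (G)⁺ = {G, H, I, J}.
This closure contains every attribute of T1, so T1 ∩ T2 → T1. The join is lossless.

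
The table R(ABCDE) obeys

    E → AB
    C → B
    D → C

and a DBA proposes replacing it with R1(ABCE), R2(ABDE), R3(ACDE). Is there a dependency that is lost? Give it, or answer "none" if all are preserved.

E → AB lies within R1.
C → B lies within R1.
D → C lies within R3.
Every dependency is enforceable on the fragments, so the decomposition is dependency-preserving.

none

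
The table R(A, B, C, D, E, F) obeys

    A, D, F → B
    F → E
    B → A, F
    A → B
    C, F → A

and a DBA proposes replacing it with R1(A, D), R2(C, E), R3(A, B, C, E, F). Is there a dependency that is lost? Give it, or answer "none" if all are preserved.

none

A, D, F → B: restricted closure across fragments reaches B.
F → E lies within R3.
B → A, F lies within R3.
A → B lies within R3.
C, F → A lies within R3.
Every dependency is enforceable on the fragments, so the decomposition is dependency-preserving.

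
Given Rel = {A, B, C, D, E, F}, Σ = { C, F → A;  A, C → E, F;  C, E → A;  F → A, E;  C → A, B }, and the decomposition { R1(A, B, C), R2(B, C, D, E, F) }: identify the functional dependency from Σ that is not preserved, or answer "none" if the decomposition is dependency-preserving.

F → A, E

Check F → A, E: no single fragment contains all of {A, E, F}, and the restricted closure of {F} across the fragments never reaches {A, E}.
C, F → A is preserved.
A, C → E, F is preserved.
C, E → A is preserved.
C → A, B is preserved.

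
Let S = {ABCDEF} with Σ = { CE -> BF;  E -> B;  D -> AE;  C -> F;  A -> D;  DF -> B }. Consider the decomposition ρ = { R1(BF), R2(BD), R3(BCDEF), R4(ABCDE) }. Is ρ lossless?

Yes

Chase test. Columns are ABCDEF; row i has aⱼ where attribute j ∈ Ri, else bᵢⱼ.
Initial tableau (one row per fragment):
  row 1: b11 a2 b13 b14 b15 a6
  row 2: b21 a2 b23 a4 b25 b26
  row 3: b31 a2 a3 a4 a5 a6
  row 4: a1 a2 a3 a4 a5 b46
Rows 3 and 4 agree on CE; apply CE→BF and equate their BF entries.
Rows 2 and 3 agree on D; apply D→AE and equate their AE entries.
Rows 2 and 4 agree on D; apply D→AE and equate their AE entries.
Row 3 is now all distinguished symbols — the join is lossless.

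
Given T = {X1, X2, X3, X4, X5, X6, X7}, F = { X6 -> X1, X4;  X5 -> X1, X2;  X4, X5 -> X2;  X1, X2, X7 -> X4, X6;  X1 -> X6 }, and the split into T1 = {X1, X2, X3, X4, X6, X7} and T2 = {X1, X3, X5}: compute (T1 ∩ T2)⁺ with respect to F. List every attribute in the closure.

X1, X3, X4, X6

T1 ∩ T2 = {X1, X3}.
X1 → X6 applies, adding X6
X6 → X1, X4 applies, adding X4
Closure: {X1, X3, X4, X6}.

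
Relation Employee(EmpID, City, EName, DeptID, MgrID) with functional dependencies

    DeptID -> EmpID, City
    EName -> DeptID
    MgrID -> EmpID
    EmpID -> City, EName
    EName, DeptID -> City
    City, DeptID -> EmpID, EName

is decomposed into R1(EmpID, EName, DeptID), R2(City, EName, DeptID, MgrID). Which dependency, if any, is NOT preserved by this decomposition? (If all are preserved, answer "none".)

DeptID → EmpID, City: restricted closure across fragments reaches EmpID, City.
EName → DeptID lies within R1.
MgrID → EmpID: restricted closure across fragments reaches EmpID.
EmpID → City, EName: restricted closure across fragments reaches City, EName.
EName, DeptID → City lies within R2.
City, DeptID → EmpID, EName: restricted closure across fragments reaches EmpID, EName.
Every dependency is enforceable on the fragments, so the decomposition is dependency-preserving.

none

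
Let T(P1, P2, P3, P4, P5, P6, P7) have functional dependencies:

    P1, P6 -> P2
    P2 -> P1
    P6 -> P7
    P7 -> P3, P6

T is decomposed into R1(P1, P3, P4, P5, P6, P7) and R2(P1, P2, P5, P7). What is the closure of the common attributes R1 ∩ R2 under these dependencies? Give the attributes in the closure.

R1 ∩ R2 = {P1, P5, P7}.
P7 → P3, P6 applies, adding P3, P6
P1, P6 → P2 applies, adding P2
Closure: {P1, P2, P3, P5, P6, P7}.

P1, P2, P3, P5, P6, P7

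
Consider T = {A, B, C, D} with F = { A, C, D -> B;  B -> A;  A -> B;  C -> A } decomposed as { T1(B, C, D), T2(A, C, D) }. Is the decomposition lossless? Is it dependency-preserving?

lossless but not dependency-preserving

Lossless test: (C, D)⁺ = {A, B, C, D}, which contains all of one fragment — lossless.
Dependency preservation: the restricted closure of {B} across the fragments never reaches {A}, so B → A cannot be enforced without a join — not preserved.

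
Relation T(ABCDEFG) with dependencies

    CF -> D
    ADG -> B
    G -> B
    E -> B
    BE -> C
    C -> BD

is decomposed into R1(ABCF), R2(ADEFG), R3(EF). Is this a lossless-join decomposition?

No

Chase test. Columns are ABCDEFG; row i has aⱼ where attribute j ∈ Ri, else bᵢⱼ.
Initial tableau (one row per fragment):
  row 1: a1 a2 a3 b14 b15 a6 b17
  row 2: a1 b22 b23 a4 a5 a6 a7
  row 3: b31 b32 b33 b34 a5 a6 b37
Rows 2 and 3 agree on E; apply E→B and equate their B entries.
Rows 2 and 3 agree on BE; apply BE→C and equate their C entries.
Rows 2 and 3 agree on C; apply C→BD and equate their BD entries.
No row becomes fully distinguished — the join is lossy.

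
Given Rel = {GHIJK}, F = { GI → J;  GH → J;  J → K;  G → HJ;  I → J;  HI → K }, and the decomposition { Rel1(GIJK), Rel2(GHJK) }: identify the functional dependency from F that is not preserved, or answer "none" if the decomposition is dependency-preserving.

GI → J lies within Rel1.
GH → J lies within Rel2.
J → K lies within Rel1.
G → HJ lies within Rel2.
I → J lies within Rel1.
HI → K: restricted closure across fragments reaches K.
Every dependency is enforceable on the fragments, so the decomposition is dependency-preserving.

none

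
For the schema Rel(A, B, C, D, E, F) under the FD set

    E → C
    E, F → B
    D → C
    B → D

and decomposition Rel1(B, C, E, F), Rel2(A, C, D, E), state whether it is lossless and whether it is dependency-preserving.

Lossless test: (C, E)⁺ = {C, E}, which is a superkey of neither fragment — lossy.
Dependency preservation: the restricted closure of {B} across the fragments never reaches {D}, so B → D cannot be enforced without a join — not preserved.

lossy and not dependency-preserving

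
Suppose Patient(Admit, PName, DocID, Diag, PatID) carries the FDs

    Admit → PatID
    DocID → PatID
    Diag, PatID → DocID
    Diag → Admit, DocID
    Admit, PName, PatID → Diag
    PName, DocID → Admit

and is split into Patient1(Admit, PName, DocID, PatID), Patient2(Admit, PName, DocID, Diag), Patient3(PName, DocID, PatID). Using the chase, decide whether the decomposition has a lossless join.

Yes

Chase test. Columns are Admit, PName, DocID, Diag, PatID; row i has aⱼ where attribute j ∈ Patienti, else bᵢⱼ.
Initial tableau (one row per fragment):
  row 1: a1 a2 a3 b14 a5
  row 2: a1 a2 a3 a4 b25
  row 3: b31 a2 a3 b34 a5
Rows 1 and 2 agree on Admit; apply Admit→PatID and equate their PatID entries.
Rows 1 and 2 agree on Admit, PName, PatID; apply Admit, PName, PatID→Diag and equate their Diag entries.
Rows 1 and 3 agree on PName, DocID; apply PName, DocID→Admit and equate their Admit entries.
Rows 1 and 3 agree on Admit, PName, PatID; apply Admit, PName, PatID→Diag and equate their Diag entries.
Row 1 is now all distinguished symbols — the join is lossless.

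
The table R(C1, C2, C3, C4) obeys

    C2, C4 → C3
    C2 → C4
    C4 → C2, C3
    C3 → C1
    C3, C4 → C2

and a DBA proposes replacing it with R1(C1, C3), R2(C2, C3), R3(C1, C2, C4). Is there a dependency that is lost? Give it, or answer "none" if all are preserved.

none

C2, C4 → C3: restricted closure across fragments reaches C3.
C2 → C4 lies within R3.
C4 → C2, C3: restricted closure across fragments reaches C2, C3.
C3 → C1 lies within R1.
C3, C4 → C2: restricted closure across fragments reaches C2.
Every dependency is enforceable on the fragments, so the decomposition is dependency-preserving.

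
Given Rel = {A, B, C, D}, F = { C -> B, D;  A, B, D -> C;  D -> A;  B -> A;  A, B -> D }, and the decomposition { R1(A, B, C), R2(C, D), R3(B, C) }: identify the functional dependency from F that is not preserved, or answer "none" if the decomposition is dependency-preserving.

Check D → A: no single fragment contains all of {A, D}, and the restricted closure of {D} across the fragments never reaches {A}.
C → B, D is preserved.
A, B, D → C is preserved.
B → A is preserved.
A, B → D is preserved.

D -> A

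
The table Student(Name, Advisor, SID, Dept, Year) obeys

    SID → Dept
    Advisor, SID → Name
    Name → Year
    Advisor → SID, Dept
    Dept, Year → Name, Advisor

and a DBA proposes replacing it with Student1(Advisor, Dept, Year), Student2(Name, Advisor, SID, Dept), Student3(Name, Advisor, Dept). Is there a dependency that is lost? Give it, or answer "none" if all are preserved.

Name → Year

Check Name → Year: no single fragment contains all of {Name, Year}, and the restricted closure of {Name} across the fragments never reaches {Year}.
SID → Dept is preserved.
Advisor, SID → Name is preserved.
Advisor → SID, Dept is preserved.
Dept, Year → Name, Advisor is preserved.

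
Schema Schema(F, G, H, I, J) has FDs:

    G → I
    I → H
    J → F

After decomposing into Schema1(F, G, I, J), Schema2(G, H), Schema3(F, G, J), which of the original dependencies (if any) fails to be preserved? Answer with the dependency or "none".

I → H

Check I → H: no single fragment contains all of {H, I}, and the restricted closure of {I} across the fragments never reaches {H}.
G → I is preserved.
J → F is preserved.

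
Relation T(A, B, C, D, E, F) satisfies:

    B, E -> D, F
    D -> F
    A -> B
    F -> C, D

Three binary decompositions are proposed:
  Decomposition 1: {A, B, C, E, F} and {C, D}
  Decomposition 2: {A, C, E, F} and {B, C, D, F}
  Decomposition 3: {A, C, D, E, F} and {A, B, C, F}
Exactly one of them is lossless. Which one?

Decomposition 3

Decomposition 1: common = {C}, closure = {C} → lossy.
Decomposition 2: common = {C, F}, closure = {C, D, F} → lossy.
Decomposition 3: common = {A, C, F}, closure = {A, B, C, D, F} → lossless.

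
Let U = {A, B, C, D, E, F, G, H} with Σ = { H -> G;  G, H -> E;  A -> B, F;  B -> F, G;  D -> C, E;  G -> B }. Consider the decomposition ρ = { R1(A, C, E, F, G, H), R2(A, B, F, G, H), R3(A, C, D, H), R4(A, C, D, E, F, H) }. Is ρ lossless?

Yes

Chase test. Columns are A, B, C, D, E, F, G, H; row i has aⱼ where attribute j ∈ Ri, else bᵢⱼ.
Initial tableau (one row per fragment):
  row 1: a1 b12 a3 b14 a5 a6 a7 a8
  row 2: a1 a2 b23 b24 b25 a6 a7 a8
  row 3: a1 b32 a3 a4 b35 b36 b37 a8
  row 4: a1 b42 a3 a4 a5 a6 b47 a8
Rows 1 and 3 agree on H; apply H→G and equate their G entries.
Rows 1 and 4 agree on H; apply H→G and equate their G entries.
Rows 1 and 2 agree on G, H; apply G, H→E and equate their E entries.
Rows 1 and 3 agree on G, H; apply G, H→E and equate their E entries.
Rows 1 and 2 agree on A; apply A→B, F and equate their B, F entries.
Rows 1 and 3 agree on A; apply A→B, F and equate their B, F entries.
Rows 1 and 4 agree on A; apply A→B, F and equate their B, F entries.
Row 3 is now all distinguished symbols — the join is lossless.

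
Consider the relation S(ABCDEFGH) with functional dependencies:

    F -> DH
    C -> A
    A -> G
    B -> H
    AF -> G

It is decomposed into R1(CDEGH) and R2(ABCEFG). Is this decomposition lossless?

No

Common attributes: R1 ∩ R2 = {CEG}.
Closure of {CEG}: C → A applies, adding A. So (CEG)⁺ = {ACEG}.
The closure contains neither all of R1 = {CDEGH} nor all of R2 = {ABCEFG}, so the common attributes are not a superkey of either fragment. The join is lossy.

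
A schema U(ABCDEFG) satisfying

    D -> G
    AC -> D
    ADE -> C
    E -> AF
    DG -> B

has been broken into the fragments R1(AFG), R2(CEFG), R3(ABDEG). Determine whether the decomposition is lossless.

No

Chase test. Columns are ABCDEFG; row i has aⱼ where attribute j ∈ Ri, else bᵢⱼ.
Initial tableau (one row per fragment):
  row 1: a1 b12 b13 b14 b15 a6 a7
  row 2: b21 b22 a3 b24 a5 a6 a7
  row 3: a1 a2 b33 a4 a5 b36 a7
Rows 2 and 3 agree on E; apply E→AF and equate their AF entries.
No row becomes fully distinguished — the join is lossy.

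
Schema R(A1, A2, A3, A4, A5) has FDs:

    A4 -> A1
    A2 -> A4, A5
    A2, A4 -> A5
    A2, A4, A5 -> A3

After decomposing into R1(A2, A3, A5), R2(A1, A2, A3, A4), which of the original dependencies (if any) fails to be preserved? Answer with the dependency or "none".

none

A4 → A1 lies within R2.
A2 → A4, A5: restricted closure across fragments reaches A4, A5.
A2, A4 → A5: restricted closure across fragments reaches A5.
A2, A4, A5 → A3: restricted closure across fragments reaches A3.
Every dependency is enforceable on the fragments, so the decomposition is dependency-preserving.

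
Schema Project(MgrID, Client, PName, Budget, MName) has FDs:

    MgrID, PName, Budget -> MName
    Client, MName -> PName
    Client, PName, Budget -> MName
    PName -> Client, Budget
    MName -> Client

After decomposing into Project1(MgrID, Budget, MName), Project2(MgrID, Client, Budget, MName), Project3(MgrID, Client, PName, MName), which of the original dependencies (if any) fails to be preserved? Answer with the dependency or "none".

MgrID, PName, Budget → MName: restricted closure across fragments reaches MName.
Client, MName → PName lies within Project3.
Client, PName, Budget → MName: restricted closure across fragments reaches MName.
PName → Client, Budget: restricted closure across fragments reaches Client, Budget.
MName → Client lies within Project2.
Every dependency is enforceable on the fragments, so the decomposition is dependency-preserving.

none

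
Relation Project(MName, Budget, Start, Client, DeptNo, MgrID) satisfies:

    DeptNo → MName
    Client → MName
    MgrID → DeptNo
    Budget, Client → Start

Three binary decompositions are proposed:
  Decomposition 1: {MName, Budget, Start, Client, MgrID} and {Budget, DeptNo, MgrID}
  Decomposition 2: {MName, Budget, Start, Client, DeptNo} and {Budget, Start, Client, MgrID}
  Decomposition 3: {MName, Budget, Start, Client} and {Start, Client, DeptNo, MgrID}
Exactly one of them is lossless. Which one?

Decomposition 1

Decomposition 1: common = {Budget, MgrID}, closure = {MName, Budget, DeptNo, MgrID} → lossless.
Decomposition 2: common = {Budget, Start, Client}, closure = {MName, Budget, Start, Client} → lossy.
Decomposition 3: common = {Start, Client}, closure = {MName, Start, Client} → lossy.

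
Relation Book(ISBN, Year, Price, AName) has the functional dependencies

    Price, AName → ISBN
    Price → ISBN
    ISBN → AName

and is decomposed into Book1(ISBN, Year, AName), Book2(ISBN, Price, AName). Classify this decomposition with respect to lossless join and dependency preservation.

Lossless test: (ISBN, AName)⁺ = {ISBN, AName}, which is a superkey of neither fragment — lossy.
Dependency preservation: every FD's attributes lie within a single fragment, so each can be enforced locally — preserved.

lossy but dependency-preserving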